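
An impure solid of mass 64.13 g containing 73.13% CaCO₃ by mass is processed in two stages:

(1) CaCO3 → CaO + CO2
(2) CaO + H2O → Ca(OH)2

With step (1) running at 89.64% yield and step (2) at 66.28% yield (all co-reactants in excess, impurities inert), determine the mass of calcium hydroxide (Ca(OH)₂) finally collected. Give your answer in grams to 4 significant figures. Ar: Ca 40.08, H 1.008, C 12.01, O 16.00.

20.63 g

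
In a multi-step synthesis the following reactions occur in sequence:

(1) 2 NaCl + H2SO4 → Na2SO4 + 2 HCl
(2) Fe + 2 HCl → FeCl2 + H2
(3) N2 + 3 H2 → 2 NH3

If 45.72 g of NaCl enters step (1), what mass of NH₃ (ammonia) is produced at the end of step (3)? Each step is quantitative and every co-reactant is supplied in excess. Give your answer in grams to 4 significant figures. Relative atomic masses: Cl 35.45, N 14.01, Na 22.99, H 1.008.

4.442 g

M(NaCl) = 22.99 + 35.45 = 58.44 g/mol.
M(NH3) = 14.01 + 3(1.008) = 17.034 g/mol.
n(NaCl) = 45.72 / 58.44 = 0.78234 mol.
Reaction (1): NaCl→HCl ratio 2:2 ⇒ n(HCl) = 0.78234 mol.
Reaction (2): HCl→H2 ratio 2:1 ⇒ n(H2) = 0.39117 mol.
Reaction (3): H2→NH3 ratio 3:2 ⇒ n(NH3) = 0.26078 mol.
Mass of NH3 = 0.26078 × 17.034 = 4.4421 g.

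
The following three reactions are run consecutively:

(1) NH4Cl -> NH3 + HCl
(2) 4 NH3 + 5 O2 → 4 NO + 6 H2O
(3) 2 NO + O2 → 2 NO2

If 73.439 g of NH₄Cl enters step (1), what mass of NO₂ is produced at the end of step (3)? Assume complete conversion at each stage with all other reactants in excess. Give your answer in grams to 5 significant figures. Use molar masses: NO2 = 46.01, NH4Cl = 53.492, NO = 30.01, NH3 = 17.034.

n(NH4Cl) = 73.439 / 53.492 = 1.37290 mol.
Reaction (1): NH4Cl→NH3 ratio 1:1 ⇒ n(NH3) = 1.37290 mol.
Reaction (2): NH3→NO ratio 4:4 ⇒ n(NO) = 1.37290 mol.
Reaction (3): NO→NO2 ratio 2:2 ⇒ n(NO2) = 1.37290 mol.
Mass of NO2 = 1.37290 × 46.01 = 63.1670 g.

63.167 g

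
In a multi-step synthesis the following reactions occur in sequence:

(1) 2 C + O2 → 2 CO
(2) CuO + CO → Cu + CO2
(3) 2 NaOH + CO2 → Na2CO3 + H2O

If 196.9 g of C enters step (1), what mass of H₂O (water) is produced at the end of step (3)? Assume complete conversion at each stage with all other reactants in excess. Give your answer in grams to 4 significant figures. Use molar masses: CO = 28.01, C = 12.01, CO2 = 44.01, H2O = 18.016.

295.4 g

n(C) = 196.9 / 12.01 = 16.395 mol.
Reaction (1): C→CO ratio 2:2 ⇒ n(CO) = 16.395 mol.
Reaction (2): CO→CO2 ratio 1:1 ⇒ n(CO2) = 16.395 mol.
Reaction (3): CO2→H2O ratio 1:1 ⇒ n(H2O) = 16.395 mol.
Mass of H2O = 16.395 × 18.016 = 295.37 g.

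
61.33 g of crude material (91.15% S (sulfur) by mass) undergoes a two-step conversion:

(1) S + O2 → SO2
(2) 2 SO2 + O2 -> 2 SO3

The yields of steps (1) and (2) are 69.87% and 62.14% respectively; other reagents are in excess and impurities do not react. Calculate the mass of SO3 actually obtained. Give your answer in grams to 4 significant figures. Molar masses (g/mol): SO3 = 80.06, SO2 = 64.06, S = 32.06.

60.61 g

Pure S = 61.33 × 0.9115 = 55.902 g.
n(S) = 55.902 / 32.06 = 1.7437 mol.
Step 1 (S:SO2 = 1:1): theoretical n(SO2) = 1.7437 mol; at 69.87% yield, n(SO2) = 1.2183 mol.
Step 2 (SO2:SO3 = 2:2): theoretical n(SO3) = 1.2183 mol, so theoretical mass = 1.2183 × 80.06 = 97.538 g.
At 62.14% yield, actual mass of SO3 = 97.538 × 0.6214 = 60.610 g.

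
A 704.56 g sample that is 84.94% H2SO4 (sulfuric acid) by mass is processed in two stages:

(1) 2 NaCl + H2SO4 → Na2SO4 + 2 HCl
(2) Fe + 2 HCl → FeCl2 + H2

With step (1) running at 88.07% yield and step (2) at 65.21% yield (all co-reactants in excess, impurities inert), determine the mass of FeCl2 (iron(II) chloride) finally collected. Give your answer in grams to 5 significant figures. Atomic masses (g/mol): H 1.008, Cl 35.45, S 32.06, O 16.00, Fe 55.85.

Pure H2SO4 = 704.56 × 0.8494 = 598.453 g.
M(H2SO4) = 2(1.008) + 32.06 + 4(16.00) = 98.076 g/mol.
M(FeCl2) = 55.85 + 2(35.45) = 126.75 g/mol.
n(H2SO4) = 598.453 / 98.076 = 6.10193 mol.
Step 1 (H2SO4:HCl = 1:2): theoretical n(HCl) = 12.2039 mol; at 88.07% yield, n(HCl) = 10.7479 mol.
Step 2 (HCl:FeCl2 = 2:1): theoretical n(FeCl2) = 5.37397 mol, so theoretical mass = 5.37397 × 126.75 = 681.151 g.
At 65.21% yield, actual mass of FeCl2 = 681.151 × 0.6521 = 444.179 g.

444.18 g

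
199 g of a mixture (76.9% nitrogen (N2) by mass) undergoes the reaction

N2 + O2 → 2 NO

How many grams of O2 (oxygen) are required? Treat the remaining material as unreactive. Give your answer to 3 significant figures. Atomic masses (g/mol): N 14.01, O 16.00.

175 g

Mass of pure N2 = 199 g × 0.769 = 153.0 g.
M(N2) = 2(14.01) = 28.02 g/mol.
M(O2) = 2(16.00) = 32.00 g/mol.
n(N2) = 153.0 g / 28.02 g/mol = 5.461 mol.
From the equation the N2:O2 mole ratio is 1:1, so n(O2) = 5.461 × 1/1 = 5.461 mol.
Mass of O2 = 5.461 mol × 32.00 g/mol = 174.8 g.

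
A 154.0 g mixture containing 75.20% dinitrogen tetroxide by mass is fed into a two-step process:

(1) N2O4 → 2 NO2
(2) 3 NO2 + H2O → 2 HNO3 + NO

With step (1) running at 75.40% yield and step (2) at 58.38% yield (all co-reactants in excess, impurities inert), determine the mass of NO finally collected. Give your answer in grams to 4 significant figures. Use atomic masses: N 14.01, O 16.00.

Pure N2O4 = 154.0 × 0.7520 = 115.81 g.
M(N2O4) = 2(14.01) + 4(16.00) = 92.02 g/mol.
M(NO) = 14.01 + 16.00 = 30.01 g/mol.
n(N2O4) = 115.81 / 92.02 = 1.2585 mol.
Step 1 (N2O4:NO2 = 1:2): theoretical n(NO2) = 2.5170 mol; at 75.40% yield, n(NO2) = 1.8978 mol.
Step 2 (NO2:NO = 3:1): theoretical n(NO) = 0.63261 mol, so theoretical mass = 0.63261 × 30.01 = 18.985 g.
At 58.38% yield, actual mass of NO = 18.985 × 0.5838 = 11.083 g.

11.08 g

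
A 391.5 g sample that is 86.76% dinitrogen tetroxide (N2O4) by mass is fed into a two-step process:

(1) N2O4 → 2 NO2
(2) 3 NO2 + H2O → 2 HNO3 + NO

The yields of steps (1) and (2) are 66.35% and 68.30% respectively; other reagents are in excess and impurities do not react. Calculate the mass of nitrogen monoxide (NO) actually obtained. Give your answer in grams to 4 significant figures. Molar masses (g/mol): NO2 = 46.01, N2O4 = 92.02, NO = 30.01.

33.47 g

Pure N2O4 = 391.5 × 0.8676 = 339.67 g.
n(N2O4) = 339.67 / 92.02 = 3.6912 mol.
Step 1 (N2O4:NO2 = 1:2): theoretical n(NO2) = 7.3824 mol; at 66.35% yield, n(NO2) = 4.8982 mol.
Step 2 (NO2:NO = 3:1): theoretical n(NO) = 1.6327 mol, so theoretical mass = 1.6327 × 30.01 = 48.999 g.
At 68.30% yield, actual mass of NO = 48.999 × 0.6830 = 33.466 g.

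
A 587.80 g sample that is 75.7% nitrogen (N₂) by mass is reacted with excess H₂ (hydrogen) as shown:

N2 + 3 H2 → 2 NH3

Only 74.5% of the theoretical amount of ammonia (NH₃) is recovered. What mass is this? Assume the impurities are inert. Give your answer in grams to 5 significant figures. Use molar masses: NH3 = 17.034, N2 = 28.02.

403.05 g

Pure N2 available = 587.80 g × 0.757 = 444.965 g.
n(N2) = 444.965 g / 28.02 g/mol = 15.8802 mol.
From the equation the N2:NH3 mole ratio is 1:2, so n(NH3) = 15.8802 × 2/1 = 31.7605 mol.
Mass of NH3 = 31.7605 mol × 17.034 g/mol = 541.008 g.
Actual mass collected = 541.008 g × 0.745 = 403.051 g.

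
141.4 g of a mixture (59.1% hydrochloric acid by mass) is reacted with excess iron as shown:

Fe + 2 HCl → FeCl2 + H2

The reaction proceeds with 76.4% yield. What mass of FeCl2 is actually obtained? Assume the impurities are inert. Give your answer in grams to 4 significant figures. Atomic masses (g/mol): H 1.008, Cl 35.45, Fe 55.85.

111.0 g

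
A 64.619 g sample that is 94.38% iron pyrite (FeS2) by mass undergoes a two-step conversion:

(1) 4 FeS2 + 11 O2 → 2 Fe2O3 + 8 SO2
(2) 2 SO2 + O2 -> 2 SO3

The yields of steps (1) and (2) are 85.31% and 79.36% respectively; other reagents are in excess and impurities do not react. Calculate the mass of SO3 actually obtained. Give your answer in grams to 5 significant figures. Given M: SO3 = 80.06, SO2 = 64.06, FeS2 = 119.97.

55.108 g

Pure FeS2 = 64.619 × 0.9438 = 60.9874 g.
n(FeS2) = 60.9874 / 119.97 = 0.508356 mol.
Step 1 (FeS2:SO2 = 4:8): theoretical n(SO2) = 1.01671 mol; at 85.31% yield, n(SO2) = 0.867356 mol.
Step 2 (SO2:SO3 = 2:2): theoretical n(SO3) = 0.867356 mol, so theoretical mass = 0.867356 × 80.06 = 69.4405 g.
At 79.36% yield, actual mass of SO3 = 69.4405 × 0.7936 = 55.1080 g.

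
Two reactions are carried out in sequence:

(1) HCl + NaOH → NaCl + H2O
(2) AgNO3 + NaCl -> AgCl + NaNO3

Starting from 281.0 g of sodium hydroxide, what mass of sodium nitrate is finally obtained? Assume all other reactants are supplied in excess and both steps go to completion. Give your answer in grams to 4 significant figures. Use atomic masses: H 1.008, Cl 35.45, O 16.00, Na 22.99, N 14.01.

597.2 g

M(NaOH) = 22.99 + 16.00 + 1.008 = 39.998 g/mol.
M(NaNO3) = 22.99 + 14.01 + 3(16.00) = 85.00 g/mol.
n(NaOH) = 281.00 / 39.998 = 7.0254 mol.
Step 1 gives a 1:1 ratio of NaOH to NaCl, so n(NaCl) = 7.0254 mol.
In step 2 the NaCl:NaNO3 ratio is 1:1, so n(NaNO3) = 7.0254 mol.
Mass of NaNO3 = 7.0254 × 85.00 = 597.15 g.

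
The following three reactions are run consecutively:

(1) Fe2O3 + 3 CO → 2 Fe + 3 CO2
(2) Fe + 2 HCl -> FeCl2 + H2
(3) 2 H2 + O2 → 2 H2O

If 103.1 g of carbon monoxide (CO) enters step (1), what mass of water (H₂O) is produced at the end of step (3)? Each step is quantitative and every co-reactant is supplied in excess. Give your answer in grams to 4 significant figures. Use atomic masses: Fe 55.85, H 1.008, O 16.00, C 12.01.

M(CO) = 12.01 + 16.00 = 28.01 g/mol.
M(H2O) = 2(1.008) + 16.00 = 18.016 g/mol.
n(CO) = 103.1 / 28.01 = 3.6808 mol.
Reaction (1): CO→Fe ratio 3:2 ⇒ n(Fe) = 2.4539 mol.
Reaction (2): Fe→H2 ratio 1:1 ⇒ n(H2) = 2.4539 mol.
Reaction (3): H2→H2O ratio 2:2 ⇒ n(H2O) = 2.4539 mol.
Mass of H2O = 2.4539 × 18.016 = 44.209 g.

44.21 g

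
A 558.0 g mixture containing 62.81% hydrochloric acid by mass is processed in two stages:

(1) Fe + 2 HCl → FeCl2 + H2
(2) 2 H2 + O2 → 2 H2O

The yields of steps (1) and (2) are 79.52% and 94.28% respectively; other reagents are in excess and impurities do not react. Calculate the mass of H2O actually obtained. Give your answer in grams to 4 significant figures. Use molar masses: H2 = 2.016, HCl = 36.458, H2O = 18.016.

64.92 g

Pure HCl = 558.0 × 0.6281 = 350.48 g.
n(HCl) = 350.48 / 36.458 = 9.6132 mol.
Step 1 (HCl:H2 = 2:1): theoretical n(H2) = 4.8066 mol; at 79.52% yield, n(H2) = 3.8222 mol.
Step 2 (H2:H2O = 2:2): theoretical n(H2O) = 3.8222 mol, so theoretical mass = 3.8222 × 18.016 = 68.861 g.
At 94.28% yield, actual mass of H2O = 68.861 × 0.9428 = 64.922 g.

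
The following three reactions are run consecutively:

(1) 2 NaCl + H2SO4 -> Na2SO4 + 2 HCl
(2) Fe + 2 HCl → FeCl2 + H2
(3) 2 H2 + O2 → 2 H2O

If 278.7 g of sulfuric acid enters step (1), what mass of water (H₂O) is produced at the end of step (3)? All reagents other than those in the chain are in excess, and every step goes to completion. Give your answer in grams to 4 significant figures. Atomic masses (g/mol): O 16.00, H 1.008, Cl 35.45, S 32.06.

M(H2SO4) = 2(1.008) + 32.06 + 4(16.00) = 98.076 g/mol.
M(H2O) = 2(1.008) + 16.00 = 18.016 g/mol.
n(H2SO4) = 278.7 / 98.076 = 2.8417 mol.
Reaction (1): H2SO4→HCl ratio 1:2 ⇒ n(HCl) = 5.6833 mol.
Reaction (2): HCl→H2 ratio 2:1 ⇒ n(H2) = 2.8417 mol.
Reaction (3): H2→H2O ratio 2:2 ⇒ n(H2O) = 2.8417 mol.
Mass of H2O = 2.8417 × 18.016 = 51.196 g.

51.20 g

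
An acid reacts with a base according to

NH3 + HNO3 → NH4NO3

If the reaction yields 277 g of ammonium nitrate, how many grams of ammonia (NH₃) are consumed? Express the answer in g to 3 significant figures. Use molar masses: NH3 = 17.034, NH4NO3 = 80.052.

58.9 g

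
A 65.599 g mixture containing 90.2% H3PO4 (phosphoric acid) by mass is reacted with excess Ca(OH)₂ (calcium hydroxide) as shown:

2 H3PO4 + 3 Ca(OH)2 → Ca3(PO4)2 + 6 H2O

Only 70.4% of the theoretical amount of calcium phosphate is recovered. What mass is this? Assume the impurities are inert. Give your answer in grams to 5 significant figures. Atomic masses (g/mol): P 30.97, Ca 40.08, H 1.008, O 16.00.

Pure H3PO4 available = 65.599 g × 0.902 = 59.1703 g.
M(H3PO4) = 3(1.008) + 30.97 + 4(16.00) = 97.994 g/mol.
M(Ca3(PO4)2) = 3(40.08) + 2(30.97) + 8(16.00) = 310.18 g/mol.
n(H3PO4) = 59.1703 g / 97.994 g/mol = 0.603816 mol.
From the equation the H3PO4:Ca3(PO4)2 mole ratio is 2:1, so n(Ca3(PO4)2) = 0.603816 × 1/2 = 0.301908 mol.
Mass of Ca3(PO4)2 = 0.301908 mol × 310.18 g/mol = 93.6457 g.
Actual mass collected = 93.6457 g × 0.704 = 65.9266 g.

65.927 g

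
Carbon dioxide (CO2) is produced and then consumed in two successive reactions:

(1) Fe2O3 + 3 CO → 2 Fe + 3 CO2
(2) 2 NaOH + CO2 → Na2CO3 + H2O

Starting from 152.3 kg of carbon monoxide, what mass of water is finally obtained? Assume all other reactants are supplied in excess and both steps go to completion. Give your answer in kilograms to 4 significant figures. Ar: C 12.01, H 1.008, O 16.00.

97.96 kg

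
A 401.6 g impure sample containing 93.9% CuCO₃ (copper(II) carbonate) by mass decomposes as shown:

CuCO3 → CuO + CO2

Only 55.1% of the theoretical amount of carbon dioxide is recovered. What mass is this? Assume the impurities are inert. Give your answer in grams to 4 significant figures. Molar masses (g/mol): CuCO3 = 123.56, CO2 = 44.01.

Pure CuCO3 available = 401.6 g × 0.939 = 377.10 g.
n(CuCO3) = 377.10 g / 123.56 g/mol = 3.0520 mol.
From the equation the CuCO3:CO2 mole ratio is 1:1, so n(CO2) = 3.0520 × 1/1 = 3.0520 mol.
Mass of CO2 = 3.0520 mol × 44.01 g/mol = 134.32 g.
Actual mass collected = 134.32 g × 0.551 = 74.009 g.

74.01 g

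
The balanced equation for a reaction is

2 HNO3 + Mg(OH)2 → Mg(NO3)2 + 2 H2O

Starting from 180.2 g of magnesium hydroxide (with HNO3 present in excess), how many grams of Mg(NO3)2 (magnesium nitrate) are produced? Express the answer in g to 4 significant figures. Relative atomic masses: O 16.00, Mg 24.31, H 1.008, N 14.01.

M(Mg(OH)2) = 24.31 + 2(16.00) + 2(1.008) = 58.326 g/mol.
M(Mg(NO3)2) = 24.31 + 2(14.01) + 6(16.00) = 148.33 g/mol.
n(Mg(OH)2) = 180.20 g / 58.326 g/mol = 3.0895 mol.
From the equation the Mg(OH)2:Mg(NO3)2 mole ratio is 1:1, so n(Mg(NO3)2) = 3.0895 × 1/1 = 3.0895 mol.
Mass of Mg(NO3)2 = 3.0895 mol × 148.33 g/mol = 458.27 g.

458.3 g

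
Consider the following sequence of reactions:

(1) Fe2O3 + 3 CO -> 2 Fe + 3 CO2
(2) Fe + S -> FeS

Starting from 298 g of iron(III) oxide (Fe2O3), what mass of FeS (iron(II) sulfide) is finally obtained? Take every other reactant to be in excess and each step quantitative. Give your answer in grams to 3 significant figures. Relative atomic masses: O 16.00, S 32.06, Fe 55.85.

328 g

M(Fe2O3) = 2(55.85) + 3(16.00) = 159.70 g/mol.
M(FeS) = 55.85 + 32.06 = 87.91 g/mol.
n(Fe2O3) = 298.0 / 159.70 = 1.866 mol.
Step 1 gives a 1:2 ratio of Fe2O3 to Fe, so n(Fe) = 3.732 mol.
In step 2 the Fe:FeS ratio is 1:1, so n(FeS) = 3.732 mol.
Mass of FeS = 3.732 × 87.91 = 328.1 g.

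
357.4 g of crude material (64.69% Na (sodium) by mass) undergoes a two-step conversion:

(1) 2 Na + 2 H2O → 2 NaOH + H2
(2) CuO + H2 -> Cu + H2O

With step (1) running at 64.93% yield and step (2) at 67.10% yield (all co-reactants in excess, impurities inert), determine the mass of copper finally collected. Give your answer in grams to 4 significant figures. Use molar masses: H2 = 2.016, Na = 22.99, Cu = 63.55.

139.2 g

Pure Na = 357.4 × 0.6469 = 231.20 g.
n(Na) = 231.20 / 22.99 = 10.057 mol.
Step 1 (Na:H2 = 2:1): theoretical n(H2) = 5.0283 mol; at 64.93% yield, n(H2) = 3.2649 mol.
Step 2 (H2:Cu = 1:1): theoretical n(Cu) = 3.2649 mol, so theoretical mass = 3.2649 × 63.55 = 207.48 g.
At 67.10% yield, actual mass of Cu = 207.48 × 0.6710 = 139.22 g.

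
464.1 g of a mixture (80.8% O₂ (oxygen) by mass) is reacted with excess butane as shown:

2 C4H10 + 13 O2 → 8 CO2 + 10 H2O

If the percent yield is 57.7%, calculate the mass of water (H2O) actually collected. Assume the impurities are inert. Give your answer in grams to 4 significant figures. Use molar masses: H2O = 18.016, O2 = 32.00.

93.71 g

Pure O2 available = 464.1 g × 0.808 = 374.99 g.
n(O2) = 374.99 g / 32.00 g/mol = 11.719 mol.
From the equation the O2:H2O mole ratio is 13:10, so n(H2O) = 11.719 × 10/13 = 9.0143 mol.
Mass of H2O = 9.0143 mol × 18.016 g/mol = 162.40 g.
Actual mass collected = 162.40 g × 0.577 = 93.705 g.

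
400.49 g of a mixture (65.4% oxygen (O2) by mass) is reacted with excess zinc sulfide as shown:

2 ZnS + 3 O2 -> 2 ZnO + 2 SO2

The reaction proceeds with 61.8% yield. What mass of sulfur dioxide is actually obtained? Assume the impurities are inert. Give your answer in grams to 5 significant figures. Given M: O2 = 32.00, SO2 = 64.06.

216.02 g

Pure O2 available = 400.49 g × 0.654 = 261.920 g.
n(O2) = 261.920 g / 32.00 g/mol = 8.18501 mol.
From the equation the O2:SO2 mole ratio is 3:2, so n(SO2) = 8.18501 × 2/3 = 5.45668 mol.
Mass of SO2 = 5.45668 mol × 64.06 g/mol = 349.555 g.
Actual mass collected = 349.555 g × 0.618 = 216.025 g.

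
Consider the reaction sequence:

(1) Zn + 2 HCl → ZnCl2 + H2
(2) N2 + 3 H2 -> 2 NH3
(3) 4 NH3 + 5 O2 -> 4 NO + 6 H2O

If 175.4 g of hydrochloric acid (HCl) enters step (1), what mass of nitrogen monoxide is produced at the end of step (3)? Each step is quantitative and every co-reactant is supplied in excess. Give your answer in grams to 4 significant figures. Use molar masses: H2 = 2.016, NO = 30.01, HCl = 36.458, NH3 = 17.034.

n(HCl) = 175.4 / 36.458 = 4.8110 mol.
Reaction (1): HCl→H2 ratio 2:1 ⇒ n(H2) = 2.4055 mol.
Reaction (2): H2→NH3 ratio 3:2 ⇒ n(NH3) = 1.6037 mol.
Reaction (3): NH3→NO ratio 4:4 ⇒ n(NO) = 1.6037 mol.
Mass of NO = 1.6037 × 30.01 = 48.126 g.

48.13 g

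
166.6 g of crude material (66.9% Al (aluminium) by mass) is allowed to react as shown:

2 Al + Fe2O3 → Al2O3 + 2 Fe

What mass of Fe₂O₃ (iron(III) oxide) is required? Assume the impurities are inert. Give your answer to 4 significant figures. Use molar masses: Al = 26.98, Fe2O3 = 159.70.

Mass of pure Al = 166.6 g × 0.669 = 111.46 g.
n(Al) = 111.46 g / 26.98 g/mol = 4.1310 mol.
From the equation the Al:Fe2O3 mole ratio is 2:1, so n(Fe2O3) = 4.1310 × 1/2 = 2.0655 mol.
Mass of Fe2O3 = 2.0655 mol × 159.70 g/mol = 329.86 g.

329.9 g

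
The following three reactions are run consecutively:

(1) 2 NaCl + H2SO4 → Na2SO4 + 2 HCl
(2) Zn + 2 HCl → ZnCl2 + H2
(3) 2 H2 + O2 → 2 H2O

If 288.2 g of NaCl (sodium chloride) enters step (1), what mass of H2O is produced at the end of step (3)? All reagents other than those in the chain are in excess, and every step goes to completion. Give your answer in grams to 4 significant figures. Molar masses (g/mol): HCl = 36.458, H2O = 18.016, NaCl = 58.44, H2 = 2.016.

n(NaCl) = 288.2 / 58.44 = 4.9316 mol.
Reaction (1): NaCl→HCl ratio 2:2 ⇒ n(HCl) = 4.9316 mol.
Reaction (2): HCl→H2 ratio 2:1 ⇒ n(H2) = 2.4658 mol.
Reaction (3): H2→H2O ratio 2:2 ⇒ n(H2O) = 2.4658 mol.
Mass of H2O = 2.4658 × 18.016 = 44.423 g.

44.42 g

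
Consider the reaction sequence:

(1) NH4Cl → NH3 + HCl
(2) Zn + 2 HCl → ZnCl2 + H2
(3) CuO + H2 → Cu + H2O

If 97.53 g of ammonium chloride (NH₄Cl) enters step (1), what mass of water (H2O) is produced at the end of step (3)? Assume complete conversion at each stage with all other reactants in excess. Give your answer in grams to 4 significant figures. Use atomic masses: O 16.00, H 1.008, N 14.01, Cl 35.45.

16.42 g

M(NH4Cl) = 14.01 + 4(1.008) + 35.45 = 53.492 g/mol.
M(H2O) = 2(1.008) + 16.00 = 18.016 g/mol.
n(NH4Cl) = 97.53 / 53.492 = 1.8233 mol.
Reaction (1): NH4Cl→HCl ratio 1:1 ⇒ n(HCl) = 1.8233 mol.
Reaction (2): HCl→H2 ratio 2:1 ⇒ n(H2) = 0.91163 mol.
Reaction (3): H2→H2O ratio 1:1 ⇒ n(H2O) = 0.91163 mol.
Mass of H2O = 0.91163 × 18.016 = 16.424 g.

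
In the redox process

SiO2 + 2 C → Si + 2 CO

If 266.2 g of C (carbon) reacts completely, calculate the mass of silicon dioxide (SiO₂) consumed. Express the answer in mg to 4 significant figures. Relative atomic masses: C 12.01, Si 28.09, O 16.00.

M(C) = 12.01 g/mol.
M(SiO2) = 28.09 + 2(16.00) = 60.09 g/mol.
n(C) = 266.20 g / 12.01 g/mol = 22.165 mol.
From the equation the C:SiO2 mole ratio is 2:1, so n(SiO2) = 22.165 × 1/2 = 11.082 mol.
Mass of SiO2 = 11.082 mol × 60.09 g/mol = 665.94 g.
Converting to mg: 665.94 g = 665900 mg.

665900 mg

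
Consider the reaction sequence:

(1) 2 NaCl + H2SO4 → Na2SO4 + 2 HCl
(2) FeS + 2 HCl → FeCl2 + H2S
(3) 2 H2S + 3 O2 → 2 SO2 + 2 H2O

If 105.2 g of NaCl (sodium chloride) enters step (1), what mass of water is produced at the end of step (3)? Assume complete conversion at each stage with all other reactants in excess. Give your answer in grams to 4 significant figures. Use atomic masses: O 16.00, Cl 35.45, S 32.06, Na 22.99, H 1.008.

M(NaCl) = 22.99 + 35.45 = 58.44 g/mol.
M(H2O) = 2(1.008) + 16.00 = 18.016 g/mol.
n(NaCl) = 105.2 / 58.44 = 1.8001 mol.
Reaction (1): NaCl→HCl ratio 2:2 ⇒ n(HCl) = 1.8001 mol.
Reaction (2): HCl→H2S ratio 2:1 ⇒ n(H2S) = 0.90007 mol.
Reaction (3): H2S→H2O ratio 2:2 ⇒ n(H2O) = 0.90007 mol.
Mass of H2O = 0.90007 × 18.016 = 16.216 g.

16.22 g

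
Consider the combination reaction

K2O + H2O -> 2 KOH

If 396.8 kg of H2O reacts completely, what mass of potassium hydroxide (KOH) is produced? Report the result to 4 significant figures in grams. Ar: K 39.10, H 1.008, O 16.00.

M(H2O) = 2(1.008) + 16.00 = 18.016 g/mol.
M(KOH) = 39.10 + 16.00 + 1.008 = 56.108 g/mol.
Convert: 396.8 kg = 396800 g.
n(H2O) = 396800 g / 18.016 g/mol = 22025 mol.
From the equation the H2O:KOH mole ratio is 1:2, so n(KOH) = 22025 × 2/1 = 44050 mol.
Mass of KOH = 44050 mol × 56.108 g/mol = 2.4715 × 10^6 g.

2472000 g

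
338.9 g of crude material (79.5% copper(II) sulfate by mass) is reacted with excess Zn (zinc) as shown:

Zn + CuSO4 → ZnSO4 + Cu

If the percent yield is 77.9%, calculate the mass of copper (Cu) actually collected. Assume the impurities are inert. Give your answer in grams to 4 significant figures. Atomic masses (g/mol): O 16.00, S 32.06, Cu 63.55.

83.57 g

Pure CuSO4 available = 338.9 g × 0.795 = 269.43 g.
M(CuSO4) = 63.55 + 32.06 + 4(16.00) = 159.61 g/mol.
M(Cu) = 63.55 g/mol.
n(CuSO4) = 269.43 g / 159.61 g/mol = 1.6880 mol.
From the equation the CuSO4:Cu mole ratio is 1:1, so n(Cu) = 1.6880 × 1/1 = 1.6880 mol.
Mass of Cu = 1.6880 mol × 63.55 g/mol = 107.27 g.
Actual mass collected = 107.27 g × 0.779 = 83.566 g.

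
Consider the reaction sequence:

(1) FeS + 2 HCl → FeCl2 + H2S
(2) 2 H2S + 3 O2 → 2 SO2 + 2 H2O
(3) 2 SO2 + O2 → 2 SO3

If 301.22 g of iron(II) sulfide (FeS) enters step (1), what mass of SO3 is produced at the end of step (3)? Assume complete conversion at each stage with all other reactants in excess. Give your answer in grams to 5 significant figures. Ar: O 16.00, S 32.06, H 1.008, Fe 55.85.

M(FeS) = 55.85 + 32.06 = 87.91 g/mol.
M(SO3) = 32.06 + 3(16.00) = 80.06 g/mol.
n(FeS) = 301.22 / 87.91 = 3.42646 mol.
Reaction (1): FeS→H2S ratio 1:1 ⇒ n(H2S) = 3.42646 mol.
Reaction (2): H2S→SO2 ratio 2:2 ⇒ n(SO2) = 3.42646 mol.
Reaction (3): SO2→SO3 ratio 2:2 ⇒ n(SO3) = 3.42646 mol.
Mass of SO3 = 3.42646 × 80.06 = 274.322 g.

274.32 g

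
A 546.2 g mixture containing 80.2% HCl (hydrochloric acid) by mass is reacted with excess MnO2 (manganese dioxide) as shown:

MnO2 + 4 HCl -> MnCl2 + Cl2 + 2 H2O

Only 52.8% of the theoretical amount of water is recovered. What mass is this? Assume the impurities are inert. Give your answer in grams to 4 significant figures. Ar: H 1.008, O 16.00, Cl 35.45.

57.15 g

Pure HCl available = 546.2 g × 0.802 = 438.05 g.
M(HCl) = 1.008 + 35.45 = 36.458 g/mol.
M(H2O) = 2(1.008) + 16.00 = 18.016 g/mol.
n(HCl) = 438.05 g / 36.458 g/mol = 12.015 mol.
From the equation the HCl:H2O mole ratio is 4:2, so n(H2O) = 12.015 × 2/4 = 6.0076 mol.
Mass of H2O = 6.0076 mol × 18.016 g/mol = 108.23 g.
Actual mass collected = 108.23 g × 0.528 = 57.147 g.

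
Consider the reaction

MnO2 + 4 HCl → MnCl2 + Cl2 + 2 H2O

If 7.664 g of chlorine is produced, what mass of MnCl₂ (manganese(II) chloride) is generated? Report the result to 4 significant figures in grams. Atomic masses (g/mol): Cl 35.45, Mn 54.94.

M(Cl2) = 2(35.45) = 70.90 g/mol.
M(MnCl2) = 54.94 + 2(35.45) = 125.84 g/mol.
n(Cl2) = 7.6640 g / 70.90 g/mol = 0.10810 mol.
From the equation the Cl2:MnCl2 mole ratio is 1:1, so n(MnCl2) = 0.10810 × 1/1 = 0.10810 mol.
Mass of MnCl2 = 0.10810 mol × 125.84 g/mol = 13.603 g.

13.60 g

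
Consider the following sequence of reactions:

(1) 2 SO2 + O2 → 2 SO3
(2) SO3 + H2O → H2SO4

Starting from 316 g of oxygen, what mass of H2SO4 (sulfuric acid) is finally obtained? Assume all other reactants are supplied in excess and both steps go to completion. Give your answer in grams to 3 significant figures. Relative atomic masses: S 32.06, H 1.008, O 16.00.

M(O2) = 2(16.00) = 32.00 g/mol.
M(H2SO4) = 2(1.008) + 32.06 + 4(16.00) = 98.076 g/mol.
n(O2) = 316.0 / 32.00 = 9.875 mol.
Step 1 gives a 1:2 ratio of O2 to SO3, so n(SO3) = 19.75 mol.
In step 2 the SO3:H2SO4 ratio is 1:1, so n(H2SO4) = 19.75 mol.
Mass of H2SO4 = 19.75 × 98.076 = 1937 g.

1940 g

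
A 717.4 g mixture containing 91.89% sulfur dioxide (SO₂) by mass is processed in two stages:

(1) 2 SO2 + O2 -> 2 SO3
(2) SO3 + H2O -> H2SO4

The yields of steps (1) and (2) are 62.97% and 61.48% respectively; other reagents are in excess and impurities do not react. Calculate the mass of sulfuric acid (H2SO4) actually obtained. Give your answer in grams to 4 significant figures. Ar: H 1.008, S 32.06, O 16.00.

Pure SO2 = 717.4 × 0.9189 = 659.22 g.
M(SO2) = 32.06 + 2(16.00) = 64.06 g/mol.
M(H2SO4) = 2(1.008) + 32.06 + 4(16.00) = 98.076 g/mol.
n(SO2) = 659.22 / 64.06 = 10.291 mol.
Step 1 (SO2:SO3 = 2:2): theoretical n(SO3) = 10.291 mol; at 62.97% yield, n(SO3) = 6.4800 mol.
Step 2 (SO3:H2SO4 = 1:1): theoretical n(H2SO4) = 6.4800 mol, so theoretical mass = 6.4800 × 98.076 = 635.53 g.
At 61.48% yield, actual mass of H2SO4 = 635.53 × 0.6148 = 390.73 g.

390.7 g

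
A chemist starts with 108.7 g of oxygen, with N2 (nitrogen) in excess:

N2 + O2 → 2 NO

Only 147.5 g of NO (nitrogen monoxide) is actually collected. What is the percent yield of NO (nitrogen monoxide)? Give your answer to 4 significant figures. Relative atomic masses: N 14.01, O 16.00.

72.35 %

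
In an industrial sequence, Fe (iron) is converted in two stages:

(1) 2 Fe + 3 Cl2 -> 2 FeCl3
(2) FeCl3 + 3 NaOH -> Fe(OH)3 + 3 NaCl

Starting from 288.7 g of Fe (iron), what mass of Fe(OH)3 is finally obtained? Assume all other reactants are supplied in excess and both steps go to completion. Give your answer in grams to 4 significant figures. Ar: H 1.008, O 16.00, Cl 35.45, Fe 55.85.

552.5 g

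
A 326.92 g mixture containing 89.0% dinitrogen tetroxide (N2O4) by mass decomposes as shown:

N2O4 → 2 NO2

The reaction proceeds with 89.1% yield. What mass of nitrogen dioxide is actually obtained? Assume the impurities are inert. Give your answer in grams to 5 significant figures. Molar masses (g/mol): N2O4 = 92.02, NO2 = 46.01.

259.24 g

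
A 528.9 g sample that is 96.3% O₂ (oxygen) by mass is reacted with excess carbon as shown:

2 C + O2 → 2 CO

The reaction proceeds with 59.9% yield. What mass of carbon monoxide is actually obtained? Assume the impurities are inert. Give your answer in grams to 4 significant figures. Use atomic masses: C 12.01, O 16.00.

534.1 g

Pure O2 available = 528.9 g × 0.963 = 509.33 g.
M(O2) = 2(16.00) = 32.00 g/mol.
M(CO) = 12.01 + 16.00 = 28.01 g/mol.
n(O2) = 509.33 g / 32.00 g/mol = 15.917 mol.
From the equation the O2:CO mole ratio is 1:2, so n(CO) = 15.917 × 2/1 = 31.833 mol.
Mass of CO = 31.833 mol × 28.01 g/mol = 891.65 g.
Actual mass collected = 891.65 g × 0.599 = 534.10 g.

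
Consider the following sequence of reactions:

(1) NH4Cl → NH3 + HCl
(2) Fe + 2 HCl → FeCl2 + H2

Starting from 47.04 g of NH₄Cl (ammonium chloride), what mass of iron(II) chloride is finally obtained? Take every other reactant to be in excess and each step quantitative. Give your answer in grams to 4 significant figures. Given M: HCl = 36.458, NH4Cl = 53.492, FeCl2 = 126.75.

55.73 g

n(NH4Cl) = 47.040 / 53.492 = 0.87938 mol.
Step 1 gives a 1:1 ratio of NH4Cl to HCl, so n(HCl) = 0.87938 mol.
In step 2 the HCl:FeCl2 ratio is 2:1, so n(FeCl2) = 0.43969 mol.
Mass of FeCl2 = 0.43969 × 126.75 = 55.731 g.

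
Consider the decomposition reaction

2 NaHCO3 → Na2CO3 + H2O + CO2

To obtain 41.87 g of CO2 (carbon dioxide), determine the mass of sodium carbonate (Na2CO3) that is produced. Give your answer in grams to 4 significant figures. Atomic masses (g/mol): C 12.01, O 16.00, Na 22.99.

M(CO2) = 12.01 + 2(16.00) = 44.01 g/mol.
M(Na2CO3) = 2(22.99) + 12.01 + 3(16.00) = 105.99 g/mol.
n(CO2) = 41.870 g / 44.01 g/mol = 0.95137 mol.
From the equation the CO2:Na2CO3 mole ratio is 1:1, so n(Na2CO3) = 0.95137 × 1/1 = 0.95137 mol.
Mass of Na2CO3 = 0.95137 mol × 105.99 g/mol = 100.84 g.

100.8 g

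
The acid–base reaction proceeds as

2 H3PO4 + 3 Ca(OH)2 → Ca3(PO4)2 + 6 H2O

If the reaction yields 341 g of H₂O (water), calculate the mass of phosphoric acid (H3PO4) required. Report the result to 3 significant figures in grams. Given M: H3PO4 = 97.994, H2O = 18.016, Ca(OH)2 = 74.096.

618 g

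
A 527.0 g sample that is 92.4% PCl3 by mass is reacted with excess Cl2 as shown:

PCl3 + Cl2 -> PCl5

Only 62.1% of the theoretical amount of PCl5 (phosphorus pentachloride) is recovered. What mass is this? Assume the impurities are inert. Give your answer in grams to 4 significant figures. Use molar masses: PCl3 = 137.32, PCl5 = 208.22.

458.5 g

Pure PCl3 available = 527.0 g × 0.924 = 486.95 g.
n(PCl3) = 486.95 g / 137.32 g/mol = 3.5461 mol.
From the equation the PCl3:PCl5 mole ratio is 1:1, so n(PCl5) = 3.5461 × 1/1 = 3.5461 mol.
Mass of PCl5 = 3.5461 mol × 208.22 g/mol = 738.37 g.
Actual mass collected = 738.37 g × 0.621 = 458.52 g.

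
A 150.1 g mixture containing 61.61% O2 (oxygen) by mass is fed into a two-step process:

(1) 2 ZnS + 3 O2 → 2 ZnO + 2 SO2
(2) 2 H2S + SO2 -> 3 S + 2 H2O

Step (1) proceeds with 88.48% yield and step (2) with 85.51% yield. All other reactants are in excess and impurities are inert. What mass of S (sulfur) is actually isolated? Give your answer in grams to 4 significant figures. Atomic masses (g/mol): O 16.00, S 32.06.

140.2 g

Pure O2 = 150.1 × 0.6161 = 92.477 g.
M(O2) = 2(16.00) = 32.00 g/mol.
M(S) = 32.06 g/mol.
n(O2) = 92.477 / 32.00 = 2.8899 mol.
Step 1 (O2:SO2 = 3:2): theoretical n(SO2) = 1.9266 mol; at 88.48% yield, n(SO2) = 1.7047 mol.
Step 2 (SO2:S = 1:3): theoretical n(S) = 5.1140 mol, so theoretical mass = 5.1140 × 32.06 = 163.95 g.
At 85.51% yield, actual mass of S = 163.95 × 0.8551 = 140.20 g.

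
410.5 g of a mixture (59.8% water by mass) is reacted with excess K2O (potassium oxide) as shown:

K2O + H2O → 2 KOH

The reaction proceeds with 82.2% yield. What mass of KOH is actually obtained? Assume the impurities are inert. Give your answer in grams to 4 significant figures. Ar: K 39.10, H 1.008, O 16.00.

Pure H2O available = 410.5 g × 0.598 = 245.48 g.
M(H2O) = 2(1.008) + 16.00 = 18.016 g/mol.
M(KOH) = 39.10 + 16.00 + 1.008 = 56.108 g/mol.
n(H2O) = 245.48 g / 18.016 g/mol = 13.626 mol.
From the equation the H2O:KOH mole ratio is 1:2, so n(KOH) = 13.626 × 2/1 = 27.251 mol.
Mass of KOH = 27.251 mol × 56.108 g/mol = 1529.0 g.
Actual mass collected = 1529.0 g × 0.822 = 1256.8 g.

1257 g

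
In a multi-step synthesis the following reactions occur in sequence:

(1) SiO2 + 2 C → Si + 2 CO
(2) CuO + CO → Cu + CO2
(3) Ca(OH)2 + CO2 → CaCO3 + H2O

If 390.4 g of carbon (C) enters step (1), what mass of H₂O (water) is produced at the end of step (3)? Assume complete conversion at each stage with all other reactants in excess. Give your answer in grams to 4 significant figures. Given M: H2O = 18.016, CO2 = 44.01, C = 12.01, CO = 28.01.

585.6 g

n(C) = 390.4 / 12.01 = 32.506 mol.
Reaction (1): C→CO ratio 2:2 ⇒ n(CO) = 32.506 mol.
Reaction (2): CO→CO2 ratio 1:1 ⇒ n(CO2) = 32.506 mol.
Reaction (3): CO2→H2O ratio 1:1 ⇒ n(H2O) = 32.506 mol.
Mass of H2O = 32.506 × 18.016 = 585.63 g.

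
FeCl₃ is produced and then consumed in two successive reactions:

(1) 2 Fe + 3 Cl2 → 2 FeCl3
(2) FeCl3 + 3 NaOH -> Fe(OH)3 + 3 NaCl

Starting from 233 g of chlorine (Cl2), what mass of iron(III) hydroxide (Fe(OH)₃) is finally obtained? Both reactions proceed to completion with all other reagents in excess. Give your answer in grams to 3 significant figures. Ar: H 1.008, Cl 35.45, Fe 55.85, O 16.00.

M(Cl2) = 2(35.45) = 70.90 g/mol.
M(Fe(OH)3) = 55.85 + 3(16.00) + 3(1.008) = 106.874 g/mol.
n(Cl2) = 233.0 / 70.90 = 3.286 mol.
Step 1 gives a 3:2 ratio of Cl2 to FeCl3, so n(FeCl3) = 2.191 mol.
In step 2 the FeCl3:Fe(OH)3 ratio is 1:1, so n(Fe(OH)3) = 2.191 mol.
Mass of Fe(OH)3 = 2.191 × 106.874 = 234.1 g.

234 g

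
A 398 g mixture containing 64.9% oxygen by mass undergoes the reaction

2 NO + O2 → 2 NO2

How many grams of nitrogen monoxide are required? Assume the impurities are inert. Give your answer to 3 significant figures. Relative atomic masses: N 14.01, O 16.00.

Mass of pure O2 = 398 g × 0.649 = 258.3 g.
M(O2) = 2(16.00) = 32.00 g/mol.
M(NO) = 14.01 + 16.00 = 30.01 g/mol.
n(O2) = 258.3 g / 32.00 g/mol = 8.072 mol.
From the equation the O2:NO mole ratio is 1:2, so n(NO) = 8.072 × 2/1 = 16.14 mol.
Mass of NO = 16.14 mol × 30.01 g/mol = 484.5 g.

484 g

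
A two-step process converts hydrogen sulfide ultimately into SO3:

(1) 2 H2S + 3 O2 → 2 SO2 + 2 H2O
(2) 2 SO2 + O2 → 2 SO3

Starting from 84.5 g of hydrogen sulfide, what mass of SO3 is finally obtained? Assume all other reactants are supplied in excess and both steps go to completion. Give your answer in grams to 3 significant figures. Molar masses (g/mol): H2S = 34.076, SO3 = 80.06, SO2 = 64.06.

199 g

n(H2S) = 84.50 / 34.076 = 2.480 mol.
Step 1 gives a 2:2 ratio of H2S to SO2, so n(SO2) = 2.480 mol.
In step 2 the SO2:SO3 ratio is 2:2, so n(SO3) = 2.480 mol.
Mass of SO3 = 2.480 × 80.06 = 198.5 g.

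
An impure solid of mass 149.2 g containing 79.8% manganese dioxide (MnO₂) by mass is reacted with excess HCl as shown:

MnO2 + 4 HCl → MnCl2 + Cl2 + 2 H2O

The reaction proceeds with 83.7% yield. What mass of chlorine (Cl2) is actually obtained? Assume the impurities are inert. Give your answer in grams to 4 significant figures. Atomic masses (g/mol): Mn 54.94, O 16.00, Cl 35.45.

Pure MnO2 available = 149.2 g × 0.798 = 119.06 g.
M(MnO2) = 54.94 + 2(16.00) = 86.94 g/mol.
M(Cl2) = 2(35.45) = 70.90 g/mol.
n(MnO2) = 119.06 g / 86.94 g/mol = 1.3695 mol.
From the equation the MnO2:Cl2 mole ratio is 1:1, so n(Cl2) = 1.3695 × 1/1 = 1.3695 mol.
Mass of Cl2 = 1.3695 mol × 70.90 g/mol = 97.095 g.
Actual mass collected = 97.095 g × 0.837 = 81.269 g.

81.27 g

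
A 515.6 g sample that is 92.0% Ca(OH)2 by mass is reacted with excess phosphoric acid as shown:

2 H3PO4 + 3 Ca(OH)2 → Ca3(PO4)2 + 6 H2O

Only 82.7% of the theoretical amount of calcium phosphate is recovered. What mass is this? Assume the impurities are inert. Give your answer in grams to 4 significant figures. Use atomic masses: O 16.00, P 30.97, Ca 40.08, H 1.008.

547.4 g

Pure Ca(OH)2 available = 515.6 g × 0.920 = 474.35 g.
M(Ca(OH)2) = 40.08 + 2(16.00) + 2(1.008) = 74.096 g/mol.
M(Ca3(PO4)2) = 3(40.08) + 2(30.97) + 8(16.00) = 310.18 g/mol.
n(Ca(OH)2) = 474.35 g / 74.096 g/mol = 6.4019 mol.
From the equation the Ca(OH)2:Ca3(PO4)2 mole ratio is 3:1, so n(Ca3(PO4)2) = 6.4019 × 1/3 = 2.1340 mol.
Mass of Ca3(PO4)2 = 2.1340 mol × 310.18 g/mol = 661.91 g.
Actual mass collected = 661.91 g × 0.827 = 547.40 g.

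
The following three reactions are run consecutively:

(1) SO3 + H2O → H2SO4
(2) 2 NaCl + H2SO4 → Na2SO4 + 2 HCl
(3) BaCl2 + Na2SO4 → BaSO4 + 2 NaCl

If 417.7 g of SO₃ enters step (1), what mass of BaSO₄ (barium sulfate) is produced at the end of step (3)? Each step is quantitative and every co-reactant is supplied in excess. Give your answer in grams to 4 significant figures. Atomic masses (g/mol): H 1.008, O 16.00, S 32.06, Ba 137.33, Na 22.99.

M(SO3) = 32.06 + 3(16.00) = 80.06 g/mol.
M(BaSO4) = 137.33 + 32.06 + 4(16.00) = 233.39 g/mol.
n(SO3) = 417.7 / 80.06 = 5.2173 mol.
Reaction (1): SO3→H2SO4 ratio 1:1 ⇒ n(H2SO4) = 5.2173 mol.
Reaction (2): H2SO4→Na2SO4 ratio 1:1 ⇒ n(Na2SO4) = 5.2173 mol.
Reaction (3): Na2SO4→BaSO4 ratio 1:1 ⇒ n(BaSO4) = 5.2173 mol.
Mass of BaSO4 = 5.2173 × 233.39 = 1217.7 g.

1218 g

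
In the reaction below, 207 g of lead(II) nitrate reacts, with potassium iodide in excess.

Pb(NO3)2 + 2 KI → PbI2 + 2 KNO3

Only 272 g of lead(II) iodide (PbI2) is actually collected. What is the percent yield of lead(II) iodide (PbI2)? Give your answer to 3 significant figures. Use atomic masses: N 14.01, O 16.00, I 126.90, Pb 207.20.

94.4 %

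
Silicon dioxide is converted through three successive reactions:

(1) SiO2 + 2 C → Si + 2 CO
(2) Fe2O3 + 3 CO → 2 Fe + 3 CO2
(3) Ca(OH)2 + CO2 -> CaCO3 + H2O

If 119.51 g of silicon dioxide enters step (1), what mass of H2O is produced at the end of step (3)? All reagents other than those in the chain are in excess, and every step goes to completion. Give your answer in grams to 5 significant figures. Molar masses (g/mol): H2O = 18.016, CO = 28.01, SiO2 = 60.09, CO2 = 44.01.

n(SiO2) = 119.51 / 60.09 = 1.98885 mol.
Reaction (1): SiO2→CO ratio 1:2 ⇒ n(CO) = 3.97770 mol.
Reaction (2): CO→CO2 ratio 3:3 ⇒ n(CO2) = 3.97770 mol.
Reaction (3): CO2→H2O ratio 1:1 ⇒ n(H2O) = 3.97770 mol.
Mass of H2O = 3.97770 × 18.016 = 71.6622 g.

71.662 g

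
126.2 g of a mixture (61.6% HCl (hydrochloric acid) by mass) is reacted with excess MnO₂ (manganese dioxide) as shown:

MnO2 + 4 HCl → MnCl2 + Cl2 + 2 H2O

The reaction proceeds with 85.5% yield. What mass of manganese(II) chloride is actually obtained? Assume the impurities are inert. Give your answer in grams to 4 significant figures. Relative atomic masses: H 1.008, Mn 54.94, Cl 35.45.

57.36 g

Pure HCl available = 126.2 g × 0.616 = 77.739 g.
M(HCl) = 1.008 + 35.45 = 36.458 g/mol.
M(MnCl2) = 54.94 + 2(35.45) = 125.84 g/mol.
n(HCl) = 77.739 g / 36.458 g/mol = 2.1323 mol.
From the equation the HCl:MnCl2 mole ratio is 4:1, so n(MnCl2) = 2.1323 × 1/4 = 0.53307 mol.
Mass of MnCl2 = 0.53307 mol × 125.84 g/mol = 67.082 g.
Actual mass collected = 67.082 g × 0.855 = 57.355 g.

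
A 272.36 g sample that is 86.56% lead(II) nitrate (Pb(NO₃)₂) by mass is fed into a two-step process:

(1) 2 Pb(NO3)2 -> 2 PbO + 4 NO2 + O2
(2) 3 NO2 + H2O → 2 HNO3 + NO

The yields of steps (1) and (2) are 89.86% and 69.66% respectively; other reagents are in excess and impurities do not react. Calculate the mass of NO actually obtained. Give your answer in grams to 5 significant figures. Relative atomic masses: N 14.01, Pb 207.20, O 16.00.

Pure Pb(NO3)2 = 272.36 × 0.8656 = 235.755 g.
M(Pb(NO3)2) = 207.20 + 2(14.01) + 6(16.00) = 331.22 g/mol.
M(NO) = 14.01 + 16.00 = 30.01 g/mol.
n(Pb(NO3)2) = 235.755 / 331.22 = 0.711777 mol.
Step 1 (Pb(NO3)2:NO2 = 2:4): theoretical n(NO2) = 1.42355 mol; at 89.86% yield, n(NO2) = 1.27921 mol.
Step 2 (NO2:NO = 3:1): theoretical n(NO) = 0.426402 mol, so theoretical mass = 0.426402 × 30.01 = 12.7963 g.
At 69.66% yield, actual mass of NO = 12.7963 × 0.6966 = 8.91392 g.

8.9139 g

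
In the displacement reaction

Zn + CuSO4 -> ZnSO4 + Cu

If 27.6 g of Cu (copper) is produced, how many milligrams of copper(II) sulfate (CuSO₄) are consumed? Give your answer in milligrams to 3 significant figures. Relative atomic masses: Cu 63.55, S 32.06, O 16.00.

M(Cu) = 63.55 g/mol.
M(CuSO4) = 63.55 + 32.06 + 4(16.00) = 159.61 g/mol.
n(Cu) = 27.60 g / 63.55 g/mol = 0.4343 mol.
From the equation the Cu:CuSO4 mole ratio is 1:1, so n(CuSO4) = 0.4343 × 1/1 = 0.4343 mol.
Mass of CuSO4 = 0.4343 mol × 159.61 g/mol = 69.32 g.
Converting to mg: 69.32 g = 69300 mg.

69300 mg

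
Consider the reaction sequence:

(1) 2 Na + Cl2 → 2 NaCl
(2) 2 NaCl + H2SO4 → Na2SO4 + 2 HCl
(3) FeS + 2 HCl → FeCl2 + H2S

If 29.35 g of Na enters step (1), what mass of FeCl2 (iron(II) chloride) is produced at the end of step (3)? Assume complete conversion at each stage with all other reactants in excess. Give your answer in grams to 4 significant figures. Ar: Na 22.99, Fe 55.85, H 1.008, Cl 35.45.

80.91 g

M(Na) = 22.99 g/mol.
M(FeCl2) = 55.85 + 2(35.45) = 126.75 g/mol.
n(Na) = 29.35 / 22.99 = 1.2766 mol.
Reaction (1): Na→NaCl ratio 2:2 ⇒ n(NaCl) = 1.2766 mol.
Reaction (2): NaCl→HCl ratio 2:2 ⇒ n(HCl) = 1.2766 mol.
Reaction (3): HCl→FeCl2 ratio 2:1 ⇒ n(FeCl2) = 0.63832 mol.
Mass of FeCl2 = 0.63832 × 126.75 = 80.907 g.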